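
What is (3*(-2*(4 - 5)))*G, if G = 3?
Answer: 18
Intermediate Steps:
(3*(-2*(4 - 5)))*G = (3*(-2*(4 - 5)))*3 = (3*(-2*(-1)))*3 = (3*2)*3 = 6*3 = 18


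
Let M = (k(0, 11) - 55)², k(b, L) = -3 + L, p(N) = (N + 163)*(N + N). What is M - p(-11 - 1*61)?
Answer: 15313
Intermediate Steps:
p(N) = 2*N*(163 + N) (p(N) = (163 + N)*(2*N) = 2*N*(163 + N))
M = 2209 (M = ((-3 + 11) - 55)² = (8 - 55)² = (-47)² = 2209)
M - p(-11 - 1*61) = 2209 - 2*(-11 - 1*61)*(163 + (-11 - 1*61)) = 2209 - 2*(-11 - 61)*(163 + (-11 - 61)) = 2209 - 2*(-72)*(163 - 72) = 2209 - 2*(-72)*91 = 2209 - 1*(-13104) = 2209 + 13104 = 15313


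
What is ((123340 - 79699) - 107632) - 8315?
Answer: -72306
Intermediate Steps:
((123340 - 79699) - 107632) - 8315 = (43641 - 107632) - 8315 = -63991 - 8315 = -72306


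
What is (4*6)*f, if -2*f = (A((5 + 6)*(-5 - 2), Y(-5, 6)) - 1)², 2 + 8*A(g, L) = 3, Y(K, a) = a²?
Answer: -147/16 ≈ -9.1875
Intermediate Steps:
A(g, L) = ⅛ (A(g, L) = -¼ + (⅛)*3 = -¼ + 3/8 = ⅛)
f = -49/128 (f = -(⅛ - 1)²/2 = -(-7/8)²/2 = -½*49/64 = -49/128 ≈ -0.38281)
(4*6)*f = (4*6)*(-49/128) = 24*(-49/128) = -147/16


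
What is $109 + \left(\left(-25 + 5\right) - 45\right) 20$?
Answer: $-1191$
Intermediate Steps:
$109 + \left(\left(-25 + 5\right) - 45\right) 20 = 109 + \left(-20 - 45\right) 20 = 109 - 1300 = -1191$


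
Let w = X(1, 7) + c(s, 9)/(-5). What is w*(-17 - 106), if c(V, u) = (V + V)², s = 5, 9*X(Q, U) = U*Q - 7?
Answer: 2460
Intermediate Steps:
X(Q, U) = -7/9 + Q*U/9 (X(Q, U) = (U*Q - 7)/9 = (Q*U - 7)/9 = (-7 + Q*U)/9 = -7/9 + Q*U/9)
c(V, u) = 4*V² (c(V, u) = (2*V)² = 4*V²)
w = -20 (w = (-7/9 + (⅑)*1*7) + (4*5²)/(-5) = (-7/9 + 7/9) + (4*25)*(-⅕) = 0 + 100*(-⅕) = 0 - 20 = -20)
w*(-17 - 106) = -20*(-17 - 106) = -20*(-123) = 2460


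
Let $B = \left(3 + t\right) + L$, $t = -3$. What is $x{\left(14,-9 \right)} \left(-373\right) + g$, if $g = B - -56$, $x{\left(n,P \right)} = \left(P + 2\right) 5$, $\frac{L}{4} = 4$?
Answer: $13127$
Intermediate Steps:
$L = 16$ ($L = 4 \cdot 4 = 16$)
$B = 16$ ($B = \left(3 - 3\right) + 16 = 0 + 16 = 16$)
$x{\left(n,P \right)} = 10 + 5 P$ ($x{\left(n,P \right)} = \left(2 + P\right) 5 = 10 + 5 P$)
$g = 72$ ($g = 16 - -56 = 16 + 56 = 72$)
$x{\left(14,-9 \right)} \left(-373\right) + g = \left(10 + 5 \left(-9\right)\right) \left(-373\right) + 72 = \left(10 - 45\right) \left(-373\right) + 72 = \left(-35\right) \left(-373\right) + 72 = 13055 + 72 = 13127$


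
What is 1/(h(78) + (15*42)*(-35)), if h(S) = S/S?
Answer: -1/22049 ≈ -4.5354e-5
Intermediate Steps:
h(S) = 1
1/(h(78) + (15*42)*(-35)) = 1/(1 + (15*42)*(-35)) = 1/(1 + 630*(-35)) = 1/(1 - 22050) = 1/(-22049) = -1/22049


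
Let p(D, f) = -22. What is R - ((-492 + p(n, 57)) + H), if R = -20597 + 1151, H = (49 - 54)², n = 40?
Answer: -18957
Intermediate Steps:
H = 25 (H = (-5)² = 25)
R = -19446
R - ((-492 + p(n, 57)) + H) = -19446 - ((-492 - 22) + 25) = -19446 - (-514 + 25) = -19446 - 1*(-489) = -19446 + 489 = -18957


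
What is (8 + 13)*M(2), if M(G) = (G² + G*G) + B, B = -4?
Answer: 84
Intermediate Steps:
M(G) = -4 + 2*G² (M(G) = (G² + G*G) - 4 = (G² + G²) - 4 = 2*G² - 4 = -4 + 2*G²)
(8 + 13)*M(2) = (8 + 13)*(-4 + 2*2²) = 21*(-4 + 2*4) = 21*(-4 + 8) = 21*4 = 84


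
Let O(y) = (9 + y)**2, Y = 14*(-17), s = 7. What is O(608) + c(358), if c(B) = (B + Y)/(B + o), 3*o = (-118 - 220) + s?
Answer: 282852287/743 ≈ 3.8069e+5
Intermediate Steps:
Y = -238
o = -331/3 (o = ((-118 - 220) + 7)/3 = (-338 + 7)/3 = (1/3)*(-331) = -331/3 ≈ -110.33)
c(B) = (-238 + B)/(-331/3 + B) (c(B) = (B - 238)/(B - 331/3) = (-238 + B)/(-331/3 + B))
O(608) + c(358) = (9 + 608)**2 + 3*(-238 + 358)/(-331 + 3*358) = 617**2 + 3*120/(-331 + 1074) = 380689 + 3*120/743 = 380689 + 3*(1/743)*120 = 380689 + 360/743 = 282852287/743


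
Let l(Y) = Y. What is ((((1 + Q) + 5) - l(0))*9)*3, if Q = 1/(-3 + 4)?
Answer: 189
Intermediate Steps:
Q = 1 (Q = 1/1 = 1)
((((1 + Q) + 5) - l(0))*9)*3 = ((((1 + 1) + 5) - 1*0)*9)*3 = (((2 + 5) + 0)*9)*3 = ((7 + 0)*9)*3 = (7*9)*3 = 63*3 = 189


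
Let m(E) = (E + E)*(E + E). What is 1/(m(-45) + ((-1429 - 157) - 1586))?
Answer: 1/4928 ≈ 0.00020292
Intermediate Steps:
m(E) = 4*E² (m(E) = (2*E)*(2*E) = 4*E²)
1/(m(-45) + ((-1429 - 157) - 1586)) = 1/(4*(-45)² + ((-1429 - 157) - 1586)) = 1/(4*2025 + (-1586 - 1586)) = 1/(8100 - 3172) = 1/4928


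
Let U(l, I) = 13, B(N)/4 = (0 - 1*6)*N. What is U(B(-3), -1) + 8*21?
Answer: 181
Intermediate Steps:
B(N) = -24*N (B(N) = 4*((0 - 1*6)*N) = 4*((0 - 6)*N) = 4*(-6*N) = -24*N)
U(B(-3), -1) + 8*21 = 13 + 8*21 = 13 + 168 = 181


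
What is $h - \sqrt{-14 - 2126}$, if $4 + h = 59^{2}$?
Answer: $3477 - 2 i \sqrt{535} \approx 3477.0 - 46.26 i$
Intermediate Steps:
$h = 3477$ ($h = -4 + 59^{2} = -4 + 3481 = 3477$)
$h - \sqrt{-14 - 2126} = 3477 - \sqrt{-14 - 2126} = 3477 - \sqrt{-2140} = 3477 - 2 i \sqrt{535}$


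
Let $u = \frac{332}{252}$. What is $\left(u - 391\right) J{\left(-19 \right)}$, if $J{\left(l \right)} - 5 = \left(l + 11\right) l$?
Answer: $- \frac{3854350}{63} \approx -61180.0$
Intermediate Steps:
$J{\left(l \right)} = 5 + l \left(11 + l\right)$ ($J{\left(l \right)} = 5 + \left(l + 11\right) l = 5 + \left(11 + l\right) l = 5 + l \left(11 + l\right)$)
$u = \frac{83}{63}$ ($u = 332 \cdot \frac{1}{252} = \frac{83}{63} \approx 1.3175$)
$\left(u - 391\right) J{\left(-19 \right)} = \left(\frac{83}{63} - 391\right) \left(5 + \left(-19\right)^{2} + 11 \left(-19\right)\right) = - \frac{24550 \left(5 + 361 - 209\right)}{63} = \left(- \frac{24550}{63}\right) 157 = - \frac{3854350}{63}$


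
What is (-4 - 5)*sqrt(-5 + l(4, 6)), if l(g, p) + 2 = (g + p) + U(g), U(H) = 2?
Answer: -9*sqrt(5) ≈ -20.125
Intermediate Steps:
l(g, p) = g + p (l(g, p) = -2 + ((g + p) + 2) = -2 + (2 + g + p) = g + p)
(-4 - 5)*sqrt(-5 + l(4, 6)) = (-4 - 5)*sqrt(-5 + (4 + 6)) = -9*sqrt(-5 + 10) = -9*sqrt(5)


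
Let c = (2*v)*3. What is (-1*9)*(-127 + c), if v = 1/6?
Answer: 1134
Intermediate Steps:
v = ⅙ (v = 1*(⅙) = ⅙ ≈ 0.16667)
c = 1 (c = (2*(⅙))*3 = (⅓)*3 = 1)
(-1*9)*(-127 + c) = (-1*9)*(-127 + 1) = -9*(-126) = 1134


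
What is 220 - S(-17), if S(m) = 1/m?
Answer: 3741/17 ≈ 220.06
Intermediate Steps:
220 - S(-17) = 220 - 1/(-17) = 220 - 1*(-1/17) = 220 + 1/17 = 3741/17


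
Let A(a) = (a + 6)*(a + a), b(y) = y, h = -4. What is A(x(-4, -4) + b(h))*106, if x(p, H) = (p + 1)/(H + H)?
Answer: -29203/16 ≈ -1825.2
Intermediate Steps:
x(p, H) = (1 + p)/(2*H) (x(p, H) = (1 + p)/((2*H)) = (1 + p)*(1/(2*H)) = (1 + p)/(2*H))
A(a) = 2*a*(6 + a) (A(a) = (6 + a)*(2*a) = 2*a*(6 + a))
A(x(-4, -4) + b(h))*106 = (2*((½)*(1 - 4)/(-4) - 4)*(6 + ((½)*(1 - 4)/(-4) - 4)))*106 = (2*((½)*(-¼)*(-3) - 4)*(6 + ((½)*(-¼)*(-3) - 4)))*106 = (2*(3/8 - 4)*(6 + (3/8 - 4)))*106 = (2*(-29/8)*(6 - 29/8))*106 = (2*(-29/8)*(19/8))*106 = -551/32*106 = -29203/16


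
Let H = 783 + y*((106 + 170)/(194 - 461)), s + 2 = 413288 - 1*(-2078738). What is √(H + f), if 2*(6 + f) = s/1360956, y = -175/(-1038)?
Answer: 2*√592888528733372030071/1746219961 ≈ 27.888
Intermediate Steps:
s = 2492024 (s = -2 + (413288 - 1*(-2078738)) = -2 + (413288 + 2078738) = -2 + 2492026 = 2492024)
y = 175/1038 (y = -175*(-1/1038) = 175/1038 ≈ 0.16859)
H = 36159503/46191 (H = 783 + 175*((106 + 170)/(194 - 461))/1038 = 783 + 175*(276/(-267))/1038 = 783 + 175*(276*(-1/267))/1038 = 783 + (175/1038)*(-92/89) = 783 - 8050/46191 = 36159503/46191 ≈ 782.83)
f = -1729931/340239 (f = -6 + (2492024/1360956)/2 = -6 + (2492024*(1/1360956))/2 = -6 + (½)*(623006/340239) = -6 + 311503/340239 = -1729931/340239 ≈ -5.0845)
√(H + f) = √(36159503/46191 - 1729931/340239) = √(1358107322044/1746219961) = 2*√592888528733372030071/1746219961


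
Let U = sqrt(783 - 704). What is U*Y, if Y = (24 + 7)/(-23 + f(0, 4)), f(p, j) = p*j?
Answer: -31*sqrt(79)/23 ≈ -11.980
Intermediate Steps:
f(p, j) = j*p
U = sqrt(79) ≈ 8.8882
Y = -31/23 (Y = (24 + 7)/(-23 + 4*0) = 31/(-23 + 0) = 31/(-23) = 31*(-1/23) = -31/23 ≈ -1.3478)
U*Y = sqrt(79)*(-31/23) = -31*sqrt(79)/23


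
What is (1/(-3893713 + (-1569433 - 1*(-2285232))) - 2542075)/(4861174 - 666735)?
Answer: -8078495731551/13329566420246 ≈ -0.60606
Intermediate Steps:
(1/(-3893713 + (-1569433 - 1*(-2285232))) - 2542075)/(4861174 - 666735) = (1/(-3893713 + (-1569433 + 2285232)) - 2542075)/4194439 = (1/(-3893713 + 715799) - 2542075)*(1/4194439) = (1/(-3177914) - 2542075)*(1/4194439) = (-1/3177914 - 2542075)*(1/4194439) = -8078495731551/3177914*1/4194439 = -8078495731551/13329566420246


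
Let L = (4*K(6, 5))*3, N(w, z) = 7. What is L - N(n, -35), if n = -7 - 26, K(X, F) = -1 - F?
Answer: -79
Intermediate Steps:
n = -33
L = -72 (L = (4*(-1 - 1*5))*3 = (4*(-1 - 5))*3 = (4*(-6))*3 = -24*3 = -72)
L - N(n, -35) = -72 - 1*7 = -72 - 7 = -79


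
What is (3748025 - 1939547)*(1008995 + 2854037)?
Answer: 6986208385296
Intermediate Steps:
(3748025 - 1939547)*(1008995 + 2854037) = 1808478*3863032 = 6986208385296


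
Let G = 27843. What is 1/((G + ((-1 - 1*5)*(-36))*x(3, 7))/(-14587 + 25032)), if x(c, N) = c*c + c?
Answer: 2089/6087 ≈ 0.34319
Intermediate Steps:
x(c, N) = c + c² (x(c, N) = c² + c = c + c²)
1/((G + ((-1 - 1*5)*(-36))*x(3, 7))/(-14587 + 25032)) = 1/((27843 + ((-1 - 1*5)*(-36))*(3*(1 + 3)))/(-14587 + 25032)) = 1/((27843 + ((-1 - 5)*(-36))*(3*4))/10445) = 1/((27843 - 6*(-36)*12)*(1/10445)) = 1/((27843 + 216*12)*(1/10445)) = 1/((27843 + 2592)*(1/10445)) = 1/(30435*(1/10445)) = 1/(6087/2089) = 2089/6087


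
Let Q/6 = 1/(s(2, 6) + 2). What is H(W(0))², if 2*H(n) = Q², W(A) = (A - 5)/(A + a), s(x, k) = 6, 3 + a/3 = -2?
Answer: 81/1024 ≈ 0.079102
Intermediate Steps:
a = -15 (a = -9 + 3*(-2) = -9 - 6 = -15)
W(A) = (-5 + A)/(-15 + A) (W(A) = (A - 5)/(A - 15) = (-5 + A)/(-15 + A))
Q = ¾ (Q = 6/(6 + 2) = 6/8 = 6*(⅛) = ¾ ≈ 0.75000)
H(n) = 9/32 (H(n) = (¾)²/2 = (½)*(9/16) = 9/32)
H(W(0))² = (9/32)² = 81/1024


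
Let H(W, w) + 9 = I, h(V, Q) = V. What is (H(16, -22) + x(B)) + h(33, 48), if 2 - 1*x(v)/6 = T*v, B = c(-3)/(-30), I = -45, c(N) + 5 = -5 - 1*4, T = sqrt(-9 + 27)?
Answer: -9 - 42*sqrt(2)/5 ≈ -20.879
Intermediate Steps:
T = 3*sqrt(2) (T = sqrt(18) = 3*sqrt(2) ≈ 4.2426)
c(N) = -14 (c(N) = -5 + (-5 - 1*4) = -5 + (-5 - 4) = -5 - 9 = -14)
H(W, w) = -54 (H(W, w) = -9 - 45 = -54)
B = 7/15 (B = -14/(-30) = -14*(-1/30) = 7/15 ≈ 0.46667)
x(v) = 12 - 18*v*sqrt(2) (x(v) = 12 - 6*3*sqrt(2)*v = 12 - 18*v*sqrt(2))
(H(16, -22) + x(B)) + h(33, 48) = (-54 + (12 - 18*7/15*sqrt(2))) + 33 = (-54 + (12 - 42*sqrt(2)/5)) + 33 = (-42 - 42*sqrt(2)/5) + 33 = -9 - 42*sqrt(2)/5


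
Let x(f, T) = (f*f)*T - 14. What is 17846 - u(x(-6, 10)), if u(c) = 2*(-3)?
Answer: 17852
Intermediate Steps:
x(f, T) = -14 + T*f² (x(f, T) = f²*T - 14 = T*f² - 14 = -14 + T*f²)
u(c) = -6
17846 - u(x(-6, 10)) = 17846 - 1*(-6) = 17846 + 6 = 17852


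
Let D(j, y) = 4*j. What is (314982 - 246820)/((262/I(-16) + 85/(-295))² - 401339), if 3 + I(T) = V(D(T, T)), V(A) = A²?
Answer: -1987466613410689/11702235311848081 ≈ -0.16984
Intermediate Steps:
I(T) = -3 + 16*T² (I(T) = -3 + (4*T)² = -3 + 16*T²)
(314982 - 246820)/((262/I(-16) + 85/(-295))² - 401339) = (314982 - 246820)/((262/(-3 + 16*(-16)²) + 85/(-295))² - 401339) = 68162/((262/(-3 + 16*256) + 85*(-1/295))² - 401339) = 68162/((262/(-3 + 4096) - 17/59)² - 401339) = 68162/((262/4093 - 17/59)² - 401339) = 68162/((-54123/241487)² - 401339) = 68162/(2929299129/58315971169 - 401339) = 68162/(-23404470623696162/58315971169) = 68162*(-58315971169/23404470623696162) = -1987466613410689/11702235311848081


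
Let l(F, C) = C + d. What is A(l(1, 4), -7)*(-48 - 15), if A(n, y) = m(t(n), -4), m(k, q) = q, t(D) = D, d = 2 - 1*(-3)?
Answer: 252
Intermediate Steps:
d = 5 (d = 2 + 3 = 5)
l(F, C) = 5 + C (l(F, C) = C + 5 = 5 + C)
A(n, y) = -4
A(l(1, 4), -7)*(-48 - 15) = -4*(-48 - 15) = -4*(-63) = 252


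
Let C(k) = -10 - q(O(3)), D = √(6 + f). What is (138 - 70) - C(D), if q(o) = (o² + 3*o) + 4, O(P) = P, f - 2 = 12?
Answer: 100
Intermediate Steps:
f = 14 (f = 2 + 12 = 14)
D = 2*√5 (D = √(6 + 14) = √20 = 2*√5 ≈ 4.4721)
q(o) = 4 + o² + 3*o
C(k) = -32 (C(k) = -10 - (4 + 3² + 3*3) = -10 - (4 + 9 + 9) = -10 - 1*22 = -10 - 22 = -32)
(138 - 70) - C(D) = (138 - 70) - 1*(-32) = 68 + 32 = 100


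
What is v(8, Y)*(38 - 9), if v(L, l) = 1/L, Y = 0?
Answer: 29/8 ≈ 3.6250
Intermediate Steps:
v(8, Y)*(38 - 9) = (38 - 9)/8 = (⅛)*29 = 29/8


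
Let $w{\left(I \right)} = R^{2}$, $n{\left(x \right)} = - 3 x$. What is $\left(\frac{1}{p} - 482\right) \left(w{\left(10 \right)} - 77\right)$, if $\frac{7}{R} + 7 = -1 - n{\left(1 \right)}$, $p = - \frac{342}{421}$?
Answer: $\frac{31003714}{855} \approx 36262.0$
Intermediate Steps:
$p = - \frac{342}{421}$ ($p = \left(-342\right) \frac{1}{421} = - \frac{342}{421} \approx -0.81235$)
$R = - \frac{7}{5}$ ($R = \frac{7}{-7 - \left(1 - 3\right)} = \frac{7}{-7 - -2} = \frac{7}{-7 + \left(-1 + 3\right)} = \frac{7}{-7 + 2} = \frac{7}{-5} = 7 \left(- \frac{1}{5}\right) = - \frac{7}{5} \approx -1.4$)
$w{\left(I \right)} = \frac{49}{25}$ ($w{\left(I \right)} = \left(- \frac{7}{5}\right)^{2} = \frac{49}{25}$)
$\left(\frac{1}{p} - 482\right) \left(w{\left(10 \right)} - 77\right) = \left(\frac{1}{- \frac{342}{421}} - 482\right) \left(\frac{49}{25} - 77\right) = \left(- \frac{421}{342} - 482\right) \left(- \frac{1876}{25}\right) = \left(- \frac{165265}{342}\right) \left(- \frac{1876}{25}\right) = \frac{31003714}{855}$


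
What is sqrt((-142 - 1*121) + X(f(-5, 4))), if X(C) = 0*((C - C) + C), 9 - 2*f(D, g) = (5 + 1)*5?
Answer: I*sqrt(263) ≈ 16.217*I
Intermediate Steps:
f(D, g) = -21/2 (f(D, g) = 9/2 - (5 + 1)*5/2 = 9/2 - 3*5 = 9/2 - 1/2*30 = 9/2 - 15 = -21/2)
X(C) = 0 (X(C) = 0*(0 + C) = 0*C = 0)
sqrt((-142 - 1*121) + X(f(-5, 4))) = sqrt((-142 - 1*121) + 0) = sqrt((-142 - 121) + 0) = sqrt(-263 + 0) = sqrt(-263) = I*sqrt(263)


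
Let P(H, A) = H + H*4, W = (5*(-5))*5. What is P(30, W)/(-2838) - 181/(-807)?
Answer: 65438/381711 ≈ 0.17143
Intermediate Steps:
W = -125 (W = -25*5 = -125)
P(H, A) = 5*H (P(H, A) = H + 4*H = 5*H)
P(30, W)/(-2838) - 181/(-807) = (5*30)/(-2838) - 181/(-807) = 150*(-1/2838) - 181*(-1/807) = -25/473 + 181/807 = 65438/381711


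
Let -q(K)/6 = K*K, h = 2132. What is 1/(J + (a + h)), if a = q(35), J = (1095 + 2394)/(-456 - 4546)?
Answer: -5002/26103925 ≈ -0.00019162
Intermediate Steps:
q(K) = -6*K² (q(K) = -6*K*K = -6*K²)
J = -3489/5002 (J = 3489/(-5002) = 3489*(-1/5002) = -3489/5002 ≈ -0.69752)
a = -7350 (a = -6*35² = -6*1225 = -7350)
1/(J + (a + h)) = 1/(-3489/5002 + (-7350 + 2132)) = 1/(-3489/5002 - 5218) = 1/(-26103925/5002) = -5002/26103925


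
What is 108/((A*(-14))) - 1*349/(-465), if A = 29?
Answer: 45737/94395 ≈ 0.48453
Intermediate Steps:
108/((A*(-14))) - 1*349/(-465) = 108/((29*(-14))) - 1*349/(-465) = 108/(-406) - 349*(-1/465) = 108*(-1/406) + 349/465 = -54/203 + 349/465 = 45737/94395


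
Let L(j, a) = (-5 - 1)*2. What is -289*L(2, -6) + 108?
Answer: 3576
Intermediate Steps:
L(j, a) = -12 (L(j, a) = -6*2 = -12)
-289*L(2, -6) + 108 = -289*(-12) + 108 = 3468 + 108 = 3576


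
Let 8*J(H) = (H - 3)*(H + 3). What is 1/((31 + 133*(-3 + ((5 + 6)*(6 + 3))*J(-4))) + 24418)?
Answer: 8/284569 ≈ 2.8113e-5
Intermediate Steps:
J(H) = (-3 + H)*(3 + H)/8 (J(H) = ((H - 3)*(H + 3))/8 = ((-3 + H)*(3 + H))/8 = (-3 + H)*(3 + H)/8)
1/((31 + 133*(-3 + ((5 + 6)*(6 + 3))*J(-4))) + 24418) = 1/((31 + 133*(-3 + ((5 + 6)*(6 + 3))*(-9/8 + (1/8)*(-4)**2))) + 24418) = 1/((31 + 133*(-3 + (11*9)*(-9/8 + (1/8)*16))) + 24418) = 1/((31 + 133*(-3 + 99*(-9/8 + 2))) + 24418) = 1/((31 + 133*(-3 + 99*(7/8))) + 24418) = 1/((31 + 133*(-3 + 693/8)) + 24418) = 1/((31 + 133*(669/8)) + 24418) = 1/((31 + 88977/8) + 24418) = 1/(89225/8 + 24418) = 1/(284569/8) = 8/284569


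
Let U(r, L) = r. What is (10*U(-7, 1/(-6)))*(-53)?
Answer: 3710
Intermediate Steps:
(10*U(-7, 1/(-6)))*(-53) = (10*(-7))*(-53) = -70*(-53) = 3710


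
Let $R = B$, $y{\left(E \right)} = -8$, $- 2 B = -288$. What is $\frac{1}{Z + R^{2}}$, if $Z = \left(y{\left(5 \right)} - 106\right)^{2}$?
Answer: $\frac{1}{33732} \approx 2.9645 \cdot 10^{-5}$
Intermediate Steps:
$B = 144$ ($B = \left(- \frac{1}{2}\right) \left(-288\right) = 144$)
$R = 144$
$Z = 12996$ ($Z = \left(-8 - 106\right)^{2} = \left(-114\right)^{2} = 12996$)
$\frac{1}{Z + R^{2}} = \frac{1}{12996 + 144^{2}} = \frac{1}{12996 + 20736} = \frac{1}{33732}$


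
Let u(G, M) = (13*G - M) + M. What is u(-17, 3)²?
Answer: 48841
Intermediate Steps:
u(G, M) = 13*G (u(G, M) = (-M + 13*G) + M = 13*G)
u(-17, 3)² = (13*(-17))² = (-221)² = 48841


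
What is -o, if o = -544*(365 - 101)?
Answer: 143616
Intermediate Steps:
o = -143616 (o = -544*264 = -143616)
-o = -1*(-143616) = 143616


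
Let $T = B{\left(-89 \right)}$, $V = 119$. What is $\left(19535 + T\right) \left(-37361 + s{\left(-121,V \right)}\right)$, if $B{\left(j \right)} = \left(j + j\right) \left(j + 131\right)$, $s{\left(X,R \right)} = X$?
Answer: $-451995438$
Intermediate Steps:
$B{\left(j \right)} = 2 j \left(131 + j\right)$
$T = -7476$ ($T = 2 \left(-89\right) \left(131 - 89\right) = 2 \left(-89\right) 42 = -7476$)
$\left(19535 + T\right) \left(-37361 + s{\left(-121,V \right)}\right) = \left(19535 - 7476\right) \left(-37361 - 121\right) = 12059 \left(-37482\right) = -451995438$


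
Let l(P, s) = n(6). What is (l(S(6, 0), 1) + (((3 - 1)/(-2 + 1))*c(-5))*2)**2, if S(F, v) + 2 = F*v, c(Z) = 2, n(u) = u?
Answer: 4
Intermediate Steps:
S(F, v) = -2 + F*v
l(P, s) = 6
(l(S(6, 0), 1) + (((3 - 1)/(-2 + 1))*c(-5))*2)**2 = (6 + (((3 - 1)/(-2 + 1))*2)*2)**2 = (6 + ((2/(-1))*2)*2)**2 = (6 + ((2*(-1))*2)*2)**2 = (6 - 2*2*2)**2 = (6 - 4*2)**2 = (6 - 8)**2 = (-2)**2 = 4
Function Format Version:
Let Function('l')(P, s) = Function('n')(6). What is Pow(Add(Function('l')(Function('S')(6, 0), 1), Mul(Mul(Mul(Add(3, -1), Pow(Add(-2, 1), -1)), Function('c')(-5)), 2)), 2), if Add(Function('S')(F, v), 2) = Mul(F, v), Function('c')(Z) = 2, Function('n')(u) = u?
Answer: 4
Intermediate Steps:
Function('S')(F, v) = Add(-2, Mul(F, v))
Function('l')(P, s) = 6
Pow(Add(Function('l')(Function('S')(6, 0), 1), Mul(Mul(Mul(Add(3, -1), Pow(Add(-2, 1), -1)), Function('c')(-5)), 2)), 2) = Pow(Add(6, Mul(Mul(Mul(Add(3, -1), Pow(Add(-2, 1), -1)), 2), 2)), 2) = Pow(Add(6, Mul(Mul(Mul(2, Pow(-1, -1)), 2), 2)), 2) = Pow(Add(6, Mul(Mul(Mul(2, -1), 2), 2)), 2) = Pow(Add(6, Mul(Mul(-2, 2), 2)), 2) = Pow(Add(6, Mul(-4, 2)), 2) = Pow(Add(6, -8), 2) = Pow(-2, 2) = 4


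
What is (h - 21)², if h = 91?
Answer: 4900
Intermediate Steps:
(h - 21)² = (91 - 21)² = 70² = 4900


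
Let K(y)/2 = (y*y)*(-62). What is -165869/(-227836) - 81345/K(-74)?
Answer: 32790587819/38676528016 ≈ 0.84782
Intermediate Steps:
K(y) = -124*y² (K(y) = 2*((y*y)*(-62)) = 2*(y²*(-62)) = 2*(-62*y²) = -124*y²)
-165869/(-227836) - 81345/K(-74) = -165869/(-227836) - 81345/((-124*(-74)²)) = -165869*(-1/227836) - 81345/((-124*5476)) = 165869/227836 - 81345/(-679024) = 165869/227836 - 81345*(-1/679024) = 165869/227836 + 81345/679024 = 32790587819/38676528016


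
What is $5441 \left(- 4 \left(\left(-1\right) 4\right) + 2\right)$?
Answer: $97938$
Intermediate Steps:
$5441 \left(- 4 \left(\left(-1\right) 4\right) + 2\right) = 5441 \left(\left(-4\right) \left(-4\right) + 2\right) = 5441 \left(16 + 2\right) = 5441 \cdot 18 = 97938$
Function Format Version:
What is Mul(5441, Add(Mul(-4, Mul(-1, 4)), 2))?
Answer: 97938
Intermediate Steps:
Mul(5441, Add(Mul(-4, Mul(-1, 4)), 2)) = Mul(5441, Add(Mul(-4, -4), 2)) = Mul(5441, Add(16, 2)) = Mul(5441, 18) = 97938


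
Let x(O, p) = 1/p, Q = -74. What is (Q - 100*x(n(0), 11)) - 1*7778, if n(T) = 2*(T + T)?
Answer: -86472/11 ≈ -7861.1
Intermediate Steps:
n(T) = 4*T (n(T) = 2*(2*T) = 4*T)
(Q - 100*x(n(0), 11)) - 1*7778 = (-74 - 100/11) - 1*7778 = (-74 - 100*1/11) - 7778 = (-74 - 100/11) - 7778 = -914/11 - 7778 = -86472/11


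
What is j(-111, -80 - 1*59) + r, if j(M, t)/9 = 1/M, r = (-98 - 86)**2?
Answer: 1252669/37 ≈ 33856.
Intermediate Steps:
r = 33856 (r = (-184)**2 = 33856)
j(M, t) = 9/M
j(-111, -80 - 1*59) + r = 9/(-111) + 33856 = 9*(-1/111) + 33856 = -3/37 + 33856 = 1252669/37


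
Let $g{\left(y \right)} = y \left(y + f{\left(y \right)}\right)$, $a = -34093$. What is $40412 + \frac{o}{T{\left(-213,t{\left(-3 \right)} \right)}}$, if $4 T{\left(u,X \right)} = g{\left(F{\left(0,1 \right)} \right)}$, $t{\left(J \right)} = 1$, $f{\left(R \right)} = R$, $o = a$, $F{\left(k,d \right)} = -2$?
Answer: $\frac{46731}{2} \approx 23366.0$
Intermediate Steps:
$o = -34093$
$g{\left(y \right)} = 2 y^{2}$ ($g{\left(y \right)} = y \left(y + y\right) = y 2 y = 2 y^{2}$)
$T{\left(u,X \right)} = 2$ ($T{\left(u,X \right)} = \frac{2 \left(-2\right)^{2}}{4} = \frac{2 \cdot 4}{4} = \frac{1}{4} \cdot 8 = 2$)
$40412 + \frac{o}{T{\left(-213,t{\left(-3 \right)} \right)}} = 40412 - \frac{34093}{2} = \frac{46731}{2}$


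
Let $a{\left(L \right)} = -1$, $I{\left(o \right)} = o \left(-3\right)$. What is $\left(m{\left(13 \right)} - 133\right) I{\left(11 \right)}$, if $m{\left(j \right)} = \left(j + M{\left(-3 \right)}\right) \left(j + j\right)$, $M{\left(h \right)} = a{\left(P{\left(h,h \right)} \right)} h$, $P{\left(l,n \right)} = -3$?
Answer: $-9339$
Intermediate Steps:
$I{\left(o \right)} = - 3 o$
$M{\left(h \right)} = - h$
$m{\left(j \right)} = 2 j \left(3 + j\right)$ ($m{\left(j \right)} = \left(j - -3\right) \left(j + j\right) = \left(j + 3\right) 2 j = \left(3 + j\right) 2 j = 2 j \left(3 + j\right)$)
$\left(m{\left(13 \right)} - 133\right) I{\left(11 \right)} = \left(2 \cdot 13 \left(3 + 13\right) - 133\right) \left(\left(-3\right) 11\right) = \left(2 \cdot 13 \cdot 16 - 133\right) \left(-33\right) = \left(416 - 133\right) \left(-33\right) = 283 \left(-33\right) = -9339$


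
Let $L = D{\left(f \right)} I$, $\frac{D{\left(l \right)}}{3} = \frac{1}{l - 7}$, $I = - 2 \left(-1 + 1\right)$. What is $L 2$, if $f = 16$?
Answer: $0$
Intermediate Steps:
$I = 0$ ($I = \left(-2\right) 0 = 0$)
$D{\left(l \right)} = \frac{3}{-7 + l}$ ($D{\left(l \right)} = \frac{3}{l - 7} = \frac{3}{-7 + l}$)
$L = 0$ ($L = \frac{3}{-7 + 16} \cdot 0 = \frac{3}{9} \cdot 0 = 3 \cdot \frac{1}{9} \cdot 0 = \frac{1}{3} \cdot 0 = 0$)
$L 2 = 0 \cdot 2 = 0$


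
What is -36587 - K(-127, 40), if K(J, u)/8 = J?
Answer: -35571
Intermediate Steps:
K(J, u) = 8*J
-36587 - K(-127, 40) = -36587 - 8*(-127) = -36587 - 1*(-1016) = -36587 + 1016 = -35571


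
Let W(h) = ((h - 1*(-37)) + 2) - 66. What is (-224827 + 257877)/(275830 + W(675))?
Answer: 16525/138239 ≈ 0.11954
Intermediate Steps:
W(h) = -27 + h (W(h) = ((h + 37) + 2) - 66 = ((37 + h) + 2) - 66 = (39 + h) - 66 = -27 + h)
(-224827 + 257877)/(275830 + W(675)) = (-224827 + 257877)/(275830 + (-27 + 675)) = 33050/(275830 + 648) = 33050/276478 = 33050*(1/276478) = 16525/138239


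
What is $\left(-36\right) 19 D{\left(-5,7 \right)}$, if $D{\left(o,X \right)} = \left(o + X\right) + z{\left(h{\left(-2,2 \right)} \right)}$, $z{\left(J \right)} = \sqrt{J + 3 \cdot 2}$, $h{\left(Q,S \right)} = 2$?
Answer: $-1368 - 1368 \sqrt{2} \approx -3302.6$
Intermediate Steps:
$z{\left(J \right)} = \sqrt{6 + J}$ ($z{\left(J \right)} = \sqrt{J + 6} = \sqrt{6 + J}$)
$D{\left(o,X \right)} = X + o + 2 \sqrt{2}$ ($D{\left(o,X \right)} = \left(o + X\right) + \sqrt{6 + 2} = \left(X + o\right) + \sqrt{8} = \left(X + o\right) + 2 \sqrt{2} = X + o + 2 \sqrt{2}$)
$\left(-36\right) 19 D{\left(-5,7 \right)} = \left(-36\right) 19 \left(7 - 5 + 2 \sqrt{2}\right) = - 684 \left(2 + 2 \sqrt{2}\right) = -1368 - 1368 \sqrt{2}$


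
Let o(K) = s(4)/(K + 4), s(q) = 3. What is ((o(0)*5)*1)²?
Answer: 225/16 ≈ 14.063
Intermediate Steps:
o(K) = 3/(4 + K) (o(K) = 3/(K + 4) = 3/(4 + K))
((o(0)*5)*1)² = (((3/(4 + 0))*5)*1)² = (((3/4)*5)*1)² = (((3*(¼))*5)*1)² = (((¾)*5)*1)² = ((15/4)*1)² = (15/4)² = 225/16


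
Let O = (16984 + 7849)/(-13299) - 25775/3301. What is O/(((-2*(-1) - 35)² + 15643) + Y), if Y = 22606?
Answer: -212377729/863469080331 ≈ -0.00024596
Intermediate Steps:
O = -424755458/43899999 (O = 24833*(-1/13299) - 25775*1/3301 = -24833/13299 - 25775/3301 = -424755458/43899999 ≈ -9.6755)
O/(((-2*(-1) - 35)² + 15643) + Y) = -424755458/(43899999*(((-2*(-1) - 35)² + 15643) + 22606)) = -424755458/(43899999*(((2 - 35)² + 15643) + 22606)) = -424755458/(43899999*(((-33)² + 15643) + 22606)) = -424755458/(43899999*((1089 + 15643) + 22606)) = -424755458/(43899999*(16732 + 22606)) = -424755458/43899999/39338 = -424755458/43899999*1/39338 = -212377729/863469080331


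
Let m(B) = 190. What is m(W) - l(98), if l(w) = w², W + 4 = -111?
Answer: -9414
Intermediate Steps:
W = -115 (W = -4 - 111 = -115)
m(W) - l(98) = 190 - 1*98² = 190 - 1*9604 = 190 - 9604 = -9414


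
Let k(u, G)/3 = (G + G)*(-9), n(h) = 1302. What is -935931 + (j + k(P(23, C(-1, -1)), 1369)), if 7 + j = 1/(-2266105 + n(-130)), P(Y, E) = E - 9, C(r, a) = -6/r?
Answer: -2287143016793/2264803 ≈ -1.0099e+6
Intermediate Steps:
P(Y, E) = -9 + E
k(u, G) = -54*G (k(u, G) = 3*((G + G)*(-9)) = 3*((2*G)*(-9)) = 3*(-18*G) = -54*G)
j = -15853622/2264803 (j = -7 + 1/(-2266105 + 1302) = -7 + 1/(-2264803) = -7 - 1/2264803 = -15853622/2264803 ≈ -7.0000)
-935931 + (j + k(P(23, C(-1, -1)), 1369)) = -935931 + (-15853622/2264803 - 54*1369) = -935931 + (-15853622/2264803 - 73926) = -935931 - 167443680200/2264803 = -2287143016793/2264803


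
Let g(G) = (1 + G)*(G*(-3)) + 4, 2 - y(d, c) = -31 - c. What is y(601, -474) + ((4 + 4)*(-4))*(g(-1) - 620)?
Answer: 19271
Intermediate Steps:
y(d, c) = 33 + c (y(d, c) = 2 - (-31 - c) = 2 + (31 + c) = 33 + c)
g(G) = 4 - 3*G*(1 + G) (g(G) = (1 + G)*(-3*G) + 4 = -3*G*(1 + G) + 4 = 4 - 3*G*(1 + G))
y(601, -474) + ((4 + 4)*(-4))*(g(-1) - 620) = (33 - 474) + ((4 + 4)*(-4))*((4 - 3*(-1) - 3*(-1)**2) - 620) = -441 + (8*(-4))*((4 + 3 - 3*1) - 620) = -441 - 32*((4 + 3 - 3) - 620) = -441 - 32*(4 - 620) = -441 - 32*(-616) = -441 + 19712 = 19271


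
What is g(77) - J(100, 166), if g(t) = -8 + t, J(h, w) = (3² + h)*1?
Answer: -40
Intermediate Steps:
J(h, w) = 9 + h (J(h, w) = (9 + h)*1 = 9 + h)
g(77) - J(100, 166) = (-8 + 77) - (9 + 100) = 69 - 1*109 = 69 - 109 = -40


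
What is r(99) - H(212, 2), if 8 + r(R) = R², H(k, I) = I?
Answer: 9791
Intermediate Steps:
r(R) = -8 + R²
r(99) - H(212, 2) = (-8 + 99²) - 1*2 = (-8 + 9801) - 2 = 9793 - 2 = 9791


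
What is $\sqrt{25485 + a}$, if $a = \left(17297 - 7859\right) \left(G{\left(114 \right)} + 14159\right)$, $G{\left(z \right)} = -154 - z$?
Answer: $\sqrt{131128743} \approx 11451.0$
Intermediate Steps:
$a = 131103258$ ($a = \left(17297 - 7859\right) \left(\left(-154 - 114\right) + 14159\right) = 9438 \left(\left(-154 - 114\right) + 14159\right) = 9438 \left(-268 + 14159\right) = 9438 \cdot 13891 = 131103258$)
$\sqrt{25485 + a} = \sqrt{25485 + 131103258} = \sqrt{131128743}$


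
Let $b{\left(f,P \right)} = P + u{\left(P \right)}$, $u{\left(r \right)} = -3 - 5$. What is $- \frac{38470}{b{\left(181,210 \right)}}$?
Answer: $- \frac{19235}{101} \approx -190.45$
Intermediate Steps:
$u{\left(r \right)} = -8$ ($u{\left(r \right)} = -3 - 5 = -8$)
$b{\left(f,P \right)} = -8 + P$ ($b{\left(f,P \right)} = P - 8 = -8 + P$)
$- \frac{38470}{b{\left(181,210 \right)}} = - \frac{38470}{-8 + 210} = - \frac{38470}{202} = \left(-38470\right) \frac{1}{202} = - \frac{19235}{101}$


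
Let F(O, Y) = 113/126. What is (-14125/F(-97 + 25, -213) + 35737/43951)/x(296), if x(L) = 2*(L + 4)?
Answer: -692192513/26370600 ≈ -26.249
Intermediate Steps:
x(L) = 8 + 2*L (x(L) = 2*(4 + L) = 8 + 2*L)
F(O, Y) = 113/126 (F(O, Y) = 113*(1/126) = 113/126)
(-14125/F(-97 + 25, -213) + 35737/43951)/x(296) = (-14125/113/126 + 35737/43951)/(8 + 2*296) = (-14125*126/113 + 35737*(1/43951))/(8 + 592) = (-15750 + 35737/43951)/600 = -692192513/43951*1/600 = -692192513/26370600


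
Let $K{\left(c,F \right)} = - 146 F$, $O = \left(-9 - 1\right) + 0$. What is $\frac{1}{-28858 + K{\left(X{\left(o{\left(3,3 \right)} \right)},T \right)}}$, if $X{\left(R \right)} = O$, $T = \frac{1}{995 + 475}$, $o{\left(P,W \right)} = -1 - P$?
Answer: $- \frac{735}{21210703} \approx -3.4652 \cdot 10^{-5}$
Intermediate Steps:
$T = \frac{1}{1470} \approx 0.00068027$
$O = -10$ ($O = -10 + 0 = -10$)
$X{\left(R \right)} = -10$
$\frac{1}{-28858 + K{\left(X{\left(o{\left(3,3 \right)} \right)},T \right)}} = \frac{1}{-28858 - \frac{73}{735}} = \frac{1}{- \frac{21210703}{735}} = - \frac{735}{21210703}$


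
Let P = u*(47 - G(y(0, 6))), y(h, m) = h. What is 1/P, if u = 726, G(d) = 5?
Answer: 1/30492 ≈ 3.2795e-5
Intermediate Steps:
P = 30492 (P = 726*(47 - 1*5) = 726*(47 - 5) = 726*42 = 30492)
1/P = 1/30492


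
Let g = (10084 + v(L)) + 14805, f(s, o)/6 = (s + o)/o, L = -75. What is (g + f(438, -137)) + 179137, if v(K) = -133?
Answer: 27931535/137 ≈ 2.0388e+5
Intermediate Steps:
f(s, o) = 6*(o + s)/o (f(s, o) = 6*((s + o)/o) = 6*((o + s)/o) = 6*(o + s)/o)
g = 24756 (g = (10084 - 133) + 14805 = 9951 + 14805 = 24756)
(g + f(438, -137)) + 179137 = (24756 + (6 + 6*438/(-137))) + 179137 = (24756 + (6 + 6*438*(-1/137))) + 179137 = (24756 + (6 - 2628/137)) + 179137 = (24756 - 1806/137) + 179137 = 3389766/137 + 179137 = 27931535/137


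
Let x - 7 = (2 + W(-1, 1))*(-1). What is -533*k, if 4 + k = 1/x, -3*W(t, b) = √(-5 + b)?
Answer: 464243/229 + 3198*I/229 ≈ 2027.3 + 13.965*I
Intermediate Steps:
W(t, b) = -√(-5 + b)/3
x = 5 + 2*I/3 (x = 7 + (2 - √(-5 + 1)/3)*(-1) = 7 + (2 - 2*I/3)*(-1) = 7 + (-2 + 2*I/3) = 5 + 2*I/3 ≈ 5.0 + 0.66667*I)
k = -4 + 9*(5 - 2*I/3)/229 (k = -4 + 1/(5 + 2*I/3) = -4 + 9*(5 - 2*I/3)/229 ≈ -3.8035 - 0.026201*I)
-533*k = -533*(-871/229 - 6*I/229) = 464243/229 + 3198*I/229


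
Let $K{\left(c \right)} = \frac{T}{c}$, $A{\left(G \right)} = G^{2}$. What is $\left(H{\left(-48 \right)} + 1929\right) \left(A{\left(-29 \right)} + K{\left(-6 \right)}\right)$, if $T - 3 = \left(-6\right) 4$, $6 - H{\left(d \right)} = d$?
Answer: $\frac{3349287}{2} \approx 1.6746 \cdot 10^{6}$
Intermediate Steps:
$H{\left(d \right)} = 6 - d$
$T = -21$ ($T = 3 - 24 = -21$)
$K{\left(c \right)} = - \frac{21}{c}$
$\left(H{\left(-48 \right)} + 1929\right) \left(A{\left(-29 \right)} + K{\left(-6 \right)}\right) = \left(\left(6 - -48\right) + 1929\right) \left(\left(-29\right)^{2} - \frac{21}{-6}\right) = \left(\left(6 + 48\right) + 1929\right) \left(841 - - \frac{7}{2}\right) = \left(54 + 1929\right) \left(841 + \frac{7}{2}\right) = 1983 \cdot \frac{1689}{2} = \frac{3349287}{2}$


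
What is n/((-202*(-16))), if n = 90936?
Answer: 11367/404 ≈ 28.136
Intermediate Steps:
n/((-202*(-16))) = 90936/((-202*(-16))) = 90936/3232 = 90936*(1/3232) = 11367/404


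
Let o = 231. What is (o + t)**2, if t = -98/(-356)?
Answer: 1694721889/31684 ≈ 53488.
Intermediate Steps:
t = 49/178 (t = -98*(-1/356) = 49/178 ≈ 0.27528)
(o + t)**2 = (231 + 49/178)**2 = (41167/178)**2 = 1694721889/31684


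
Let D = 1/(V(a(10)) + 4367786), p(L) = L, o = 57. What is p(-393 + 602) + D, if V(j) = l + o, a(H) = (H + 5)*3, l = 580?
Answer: 913000408/4368423 ≈ 209.00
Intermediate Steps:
a(H) = 15 + 3*H (a(H) = (5 + H)*3 = 15 + 3*H)
V(j) = 637 (V(j) = 580 + 57 = 637)
D = 1/4368423 (D = 1/(637 + 4367786) = 1/4368423 ≈ 2.2892e-7)
p(-393 + 602) + D = (-393 + 602) + 1/4368423 = 209 + 1/4368423 = 913000408/4368423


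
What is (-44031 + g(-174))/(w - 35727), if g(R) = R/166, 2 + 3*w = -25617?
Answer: 548199/551120 ≈ 0.99470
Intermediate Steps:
w = -25619/3 (w = -⅔ + (⅓)*(-25617) = -⅔ - 8539 = -25619/3 ≈ -8539.7)
g(R) = R/166 (g(R) = R*(1/166) = R/166)
(-44031 + g(-174))/(w - 35727) = (-44031 + (1/166)*(-174))/(-25619/3 - 35727) = (-44031 - 87/83)/(-132800/3) = -3654660/83*(-3/132800) = 548199/551120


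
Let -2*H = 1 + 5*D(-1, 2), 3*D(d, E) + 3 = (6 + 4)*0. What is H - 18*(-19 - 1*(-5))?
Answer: 254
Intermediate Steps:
D(d, E) = -1 (D(d, E) = -1 + ((6 + 4)*0)/3 = -1 + (10*0)/3 = -1 + (1/3)*0 = -1 + 0 = -1)
H = 2 (H = -(1 + 5*(-1))/2 = -(1 - 5)/2 = -1/2*(-4) = 2)
H - 18*(-19 - 1*(-5)) = 2 - 18*(-19 - 1*(-5)) = 2 - 18*(-19 + 5) = 2 - 18*(-14) = 2 + 252 = 254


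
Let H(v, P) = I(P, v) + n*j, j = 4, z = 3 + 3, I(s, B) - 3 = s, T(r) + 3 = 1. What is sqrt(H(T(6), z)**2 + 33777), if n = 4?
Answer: sqrt(34402) ≈ 185.48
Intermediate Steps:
T(r) = -2 (T(r) = -3 + 1 = -2)
I(s, B) = 3 + s
z = 6
H(v, P) = 19 + P (H(v, P) = (3 + P) + 4*4 = (3 + P) + 16 = 19 + P)
sqrt(H(T(6), z)**2 + 33777) = sqrt((19 + 6)**2 + 33777) = sqrt(25**2 + 33777) = sqrt(625 + 33777) = sqrt(34402)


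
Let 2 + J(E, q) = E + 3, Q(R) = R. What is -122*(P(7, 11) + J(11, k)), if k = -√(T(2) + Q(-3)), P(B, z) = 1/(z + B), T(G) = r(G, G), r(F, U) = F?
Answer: -13237/9 ≈ -1470.8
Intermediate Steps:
T(G) = G
P(B, z) = 1/(B + z)
k = -I (k = -√(2 - 3) = -√(-1) = -I ≈ -1.0*I)
J(E, q) = 1 + E (J(E, q) = -2 + (E + 3) = -2 + (3 + E) = 1 + E)
-122*(P(7, 11) + J(11, k)) = -122*(1/(7 + 11) + (1 + 11)) = -122*(1/18 + 12) = -122*217/18 = -13237/9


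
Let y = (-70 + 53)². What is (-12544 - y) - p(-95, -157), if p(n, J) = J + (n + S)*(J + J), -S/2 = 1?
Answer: -43134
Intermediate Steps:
S = -2 (S = -2*1 = -2)
y = 289 (y = (-17)² = 289)
p(n, J) = J + 2*J*(-2 + n) (p(n, J) = J + (n - 2)*(J + J) = J + (-2 + n)*(2*J) = J + 2*J*(-2 + n))
(-12544 - y) - p(-95, -157) = (-12544 - 1*289) - (-157)*(-3 + 2*(-95)) = (-12544 - 289) - (-157)*(-3 - 190) = -12833 - (-157)*(-193) = -12833 - 1*30301 = -12833 - 30301 = -43134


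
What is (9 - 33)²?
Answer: 576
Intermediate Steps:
(9 - 33)² = (-24)² = 576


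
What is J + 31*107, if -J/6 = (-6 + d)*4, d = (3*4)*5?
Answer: 2021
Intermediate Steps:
d = 60 (d = 12*5 = 60)
J = -1296 (J = -6*(-6 + 60)*4 = -324*4 = -6*216 = -1296)
J + 31*107 = -1296 + 31*107 = -1296 + 3317 = 2021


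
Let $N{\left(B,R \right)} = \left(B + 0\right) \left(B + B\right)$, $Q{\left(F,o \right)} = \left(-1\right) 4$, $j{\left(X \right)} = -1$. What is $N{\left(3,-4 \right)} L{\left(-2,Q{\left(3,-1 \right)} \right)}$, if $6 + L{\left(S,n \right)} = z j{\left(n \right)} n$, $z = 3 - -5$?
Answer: $468$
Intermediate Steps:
$z = 8$ ($z = 3 + 5 = 8$)
$Q{\left(F,o \right)} = -4$
$L{\left(S,n \right)} = -6 - 8 n$ ($L{\left(S,n \right)} = -6 + 8 \left(-1\right) n = -6 - 8 n$)
$N{\left(B,R \right)} = 2 B^{2}$ ($N{\left(B,R \right)} = B 2 B = 2 B^{2}$)
$N{\left(3,-4 \right)} L{\left(-2,Q{\left(3,-1 \right)} \right)} = 2 \cdot 3^{2} \left(-6 - -32\right) = 2 \cdot 9 \left(-6 + 32\right) = 18 \cdot 26 = 468$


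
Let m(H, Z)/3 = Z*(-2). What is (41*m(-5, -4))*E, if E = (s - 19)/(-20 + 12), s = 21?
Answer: -246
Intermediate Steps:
m(H, Z) = -6*Z (m(H, Z) = 3*(Z*(-2)) = 3*(-2*Z) = -6*Z)
E = -¼ (E = (21 - 19)/(-20 + 12) = 2/(-8) = 2*(-⅛) = -¼ ≈ -0.25000)
(41*m(-5, -4))*E = (41*(-6*(-4)))*(-¼) = (41*24)*(-¼) = 984*(-¼) = -246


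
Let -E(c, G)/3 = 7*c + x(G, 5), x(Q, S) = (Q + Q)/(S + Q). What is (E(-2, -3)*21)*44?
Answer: 47124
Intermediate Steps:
x(Q, S) = 2*Q/(Q + S) (x(Q, S) = (2*Q)/(Q + S) = 2*Q/(Q + S))
E(c, G) = -21*c - 6*G/(5 + G) (E(c, G) = -3*(7*c + 2*G/(G + 5)) = -3*(7*c + 2*G/(5 + G)) = -21*c - 6*G/(5 + G))
(E(-2, -3)*21)*44 = ((3*(-2*(-3) - 7*(-2)*(5 - 3))/(5 - 3))*21)*44 = ((3*(6 - 7*(-2)*2)/2)*21)*44 = ((3*(½)*(6 + 28))*21)*44 = ((3*(½)*34)*21)*44 = (51*21)*44 = 1071*44 = 47124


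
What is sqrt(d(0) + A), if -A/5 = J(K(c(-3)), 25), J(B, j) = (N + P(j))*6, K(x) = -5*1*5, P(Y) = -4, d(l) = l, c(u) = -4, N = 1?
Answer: 3*sqrt(10) ≈ 9.4868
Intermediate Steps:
K(x) = -25 (K(x) = -5*5 = -25)
J(B, j) = -18 (J(B, j) = (1 - 4)*6 = -3*6 = -18)
A = 90 (A = -5*(-18) = 90)
sqrt(d(0) + A) = sqrt(0 + 90) = sqrt(90) = 3*sqrt(10)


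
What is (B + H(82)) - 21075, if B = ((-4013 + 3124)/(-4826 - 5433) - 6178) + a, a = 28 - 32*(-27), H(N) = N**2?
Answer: -201455094/10259 ≈ -19637.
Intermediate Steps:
a = 892 (a = 28 + 864 = 892)
B = -54228185/10259 (B = ((-4013 + 3124)/(-4826 - 5433) - 6178) + 892 = (-889/(-10259) - 6178) + 892 = (-889*(-1/10259) - 6178) + 892 = (889/10259 - 6178) + 892 = -63379213/10259 + 892 = -54228185/10259 ≈ -5285.9)
(B + H(82)) - 21075 = (-54228185/10259 + 82**2) - 21075 = (-54228185/10259 + 6724) - 21075 = 14753331/10259 - 21075 = -201455094/10259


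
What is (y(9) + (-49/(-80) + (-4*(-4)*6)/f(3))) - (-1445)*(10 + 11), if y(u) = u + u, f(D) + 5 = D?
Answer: 2425249/80 ≈ 30316.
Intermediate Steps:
f(D) = -5 + D
y(u) = 2*u
(y(9) + (-49/(-80) + (-4*(-4)*6)/f(3))) - (-1445)*(10 + 11) = (2*9 + (-49/(-80) + (-4*(-4)*6)/(-5 + 3))) - (-1445)*(10 + 11) = (18 + (-49*(-1/80) + (16*6)/(-2))) - (-1445)*21 = (18 + (49/80 + 96*(-½))) - 289*(-105) = (18 + (49/80 - 48)) + 30345 = (18 - 3791/80) + 30345 = -2351/80 + 30345 = 2425249/80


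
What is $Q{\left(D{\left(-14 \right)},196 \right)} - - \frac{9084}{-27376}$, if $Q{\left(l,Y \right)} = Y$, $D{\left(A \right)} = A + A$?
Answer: $\frac{1339153}{6844} \approx 195.67$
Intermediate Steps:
$D{\left(A \right)} = 2 A$
$Q{\left(D{\left(-14 \right)},196 \right)} - - \frac{9084}{-27376} = 196 - - \frac{9084}{-27376} = 196 - \left(-9084\right) \left(- \frac{1}{27376}\right) = 196 - \frac{2271}{6844} = \frac{1339153}{6844}$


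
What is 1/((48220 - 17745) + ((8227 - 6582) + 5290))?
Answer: 1/37410 ≈ 2.6731e-5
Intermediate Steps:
1/((48220 - 17745) + ((8227 - 6582) + 5290)) = 1/(30475 + (1645 + 5290)) = 1/(30475 + 6935) = 1/37410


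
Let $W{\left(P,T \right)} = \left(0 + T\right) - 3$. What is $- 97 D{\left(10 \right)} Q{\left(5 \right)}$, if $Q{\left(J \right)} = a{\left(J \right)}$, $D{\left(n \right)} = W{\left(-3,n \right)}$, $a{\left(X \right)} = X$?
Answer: $-3395$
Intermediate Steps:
$W{\left(P,T \right)} = -3 + T$ ($W{\left(P,T \right)} = T - 3 = -3 + T$)
$D{\left(n \right)} = -3 + n$
$Q{\left(J \right)} = J$
$- 97 D{\left(10 \right)} Q{\left(5 \right)} = - 97 \left(-3 + 10\right) 5 = - 97 \cdot 7 \cdot 5 = \left(-97\right) 35 = -3395$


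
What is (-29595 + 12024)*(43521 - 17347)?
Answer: -459903354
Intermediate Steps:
(-29595 + 12024)*(43521 - 17347) = -17571*26174 = -459903354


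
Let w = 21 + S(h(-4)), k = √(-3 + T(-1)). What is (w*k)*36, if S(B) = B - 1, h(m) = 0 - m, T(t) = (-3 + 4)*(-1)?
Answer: 1728*I ≈ 1728.0*I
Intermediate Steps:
T(t) = -1 (T(t) = 1*(-1) = -1)
h(m) = -m
S(B) = -1 + B
k = 2*I (k = √(-3 - 1) = √(-4) = 2*I ≈ 2.0*I)
w = 24 (w = 21 + (-1 - 1*(-4)) = 21 + (-1 + 4) = 21 + 3 = 24)
(w*k)*36 = (24*(2*I))*36 = (48*I)*36 = 1728*I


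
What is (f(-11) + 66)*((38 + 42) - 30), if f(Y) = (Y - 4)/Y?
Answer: 37050/11 ≈ 3368.2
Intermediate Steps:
f(Y) = (-4 + Y)/Y
(f(-11) + 66)*((38 + 42) - 30) = ((-4 - 11)/(-11) + 66)*((38 + 42) - 30) = (-1/11*(-15) + 66)*(80 - 30) = (15/11 + 66)*50 = (741/11)*50 = 37050/11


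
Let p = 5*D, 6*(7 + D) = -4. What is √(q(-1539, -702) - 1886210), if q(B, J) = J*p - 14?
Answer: I*√1859314 ≈ 1363.6*I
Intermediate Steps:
D = -23/3 (D = -7 + (⅙)*(-4) = -7 - ⅔ = -23/3 ≈ -7.6667)
p = -115/3 (p = 5*(-23/3) = -115/3 ≈ -38.333)
q(B, J) = -14 - 115*J/3 (q(B, J) = J*(-115/3) - 14 = -115*J/3 - 14 = -14 - 115*J/3)
√(q(-1539, -702) - 1886210) = √((-14 - 115/3*(-702)) - 1886210) = √((-14 + 26910) - 1886210) = √(26896 - 1886210) = √(-1859314) = I*√1859314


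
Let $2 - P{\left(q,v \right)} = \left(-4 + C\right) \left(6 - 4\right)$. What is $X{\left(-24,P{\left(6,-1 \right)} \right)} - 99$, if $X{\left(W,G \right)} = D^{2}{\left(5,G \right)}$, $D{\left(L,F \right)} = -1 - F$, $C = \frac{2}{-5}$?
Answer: $\frac{1006}{25} \approx 40.24$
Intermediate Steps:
$C = - \frac{2}{5}$ ($C = 2 \left(- \frac{1}{5}\right) = - \frac{2}{5} \approx -0.4$)
$P{\left(q,v \right)} = \frac{54}{5}$ ($P{\left(q,v \right)} = 2 - \left(-4 - \frac{2}{5}\right) \left(6 - 4\right) = 2 - \left(- \frac{22}{5}\right) 2 = 2 - - \frac{44}{5} = 2 + \frac{44}{5} = \frac{54}{5}$)
$X{\left(W,G \right)} = \left(-1 - G\right)^{2}$
$X{\left(-24,P{\left(6,-1 \right)} \right)} - 99 = \left(1 + \frac{54}{5}\right)^{2} - 99 = \left(\frac{59}{5}\right)^{2} - 99 = \frac{3481}{25} - 99 = \frac{1006}{25}$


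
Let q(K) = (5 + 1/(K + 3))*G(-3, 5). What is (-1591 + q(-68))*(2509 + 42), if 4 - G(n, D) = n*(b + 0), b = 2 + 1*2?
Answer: -250587281/65 ≈ -3.8552e+6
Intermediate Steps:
b = 4 (b = 2 + 2 = 4)
G(n, D) = 4 - 4*n (G(n, D) = 4 - n*(4 + 0) = 4 - n*4 = 4 - 4*n)
q(K) = 80 + 16/(3 + K) (q(K) = (5 + 1/(K + 3))*(4 - 4*(-3)) = (5 + 1/(3 + K))*(4 + 12) = (5 + 1/(3 + K))*16 = 80 + 16/(3 + K))
(-1591 + q(-68))*(2509 + 42) = (-1591 + 16*(16 + 5*(-68))/(3 - 68))*(2509 + 42) = (-1591 + 16*(16 - 340)/(-65))*2551 = (-1591 + 16*(-1/65)*(-324))*2551 = (-1591 + 5184/65)*2551 = -98231/65*2551 = -250587281/65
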